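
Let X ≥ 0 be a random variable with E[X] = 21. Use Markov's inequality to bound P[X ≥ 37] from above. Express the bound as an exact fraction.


μ = E[X] = 21, a = 37.
Markov: P[X ≥ 37] ≤ μ/a = (21)/37 = 21/37.
Numerically: ≈ 0.568.
(Since a = 37 > μ = 21.000, the bound 21/37 is < 1 and informative.)

P[X ≥ 37] ≤ 21/37 ≈ 0.568.


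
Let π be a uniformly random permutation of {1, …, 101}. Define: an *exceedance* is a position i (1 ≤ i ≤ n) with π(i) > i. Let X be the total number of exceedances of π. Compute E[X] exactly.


Write X = Σ_{i=1}^{101} X_i, where X_i = 1_{π(i) > i}.
For each fixed i, π(i) is uniform over {1, …, 101} (marginal of a uniform permutation), so P[π(i) > i] = (n − i)/n. Summing: Σ_{i=1}^{101} (n − i)/n = (0 + 1 + … + 100)/101 = 101(101 − 1)/(2·101) = (101 − 1)/2.
Hence E[X] = Σ_{i=1}^{101} (101 − i)/101 = 50 ≈ 50.0000.

E[X] = 50 = 50.0000.


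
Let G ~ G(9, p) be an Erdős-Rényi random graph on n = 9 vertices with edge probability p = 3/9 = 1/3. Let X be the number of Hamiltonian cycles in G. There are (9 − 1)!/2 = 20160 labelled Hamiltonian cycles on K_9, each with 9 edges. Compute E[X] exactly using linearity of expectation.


K_9 has (9 − 1)!/2 = 20160 labelled Hamiltonian cycles.
For each such Hamiltonian cycle H, let X_H = 1 if all 9 edges of H are present in G. Then P[X_H = 1] = p^{9} = (1/3)^{9} = 1/19683.
By linearity of expectation: E[X] = Σ_H E[X_H] = 20160 · p^{9} = 20160 · 1/19683 = 2240/2187.
Numerically: E[X] ≈ 1.0242.

E[X] = 20160 · (1/3)^{9} = 2240/2187 ≈ 1.0242.


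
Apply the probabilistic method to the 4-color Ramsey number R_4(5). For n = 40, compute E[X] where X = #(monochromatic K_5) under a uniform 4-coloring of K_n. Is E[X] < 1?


E[X] = C(40, 5) · 4^{1 − 10} = 658008 · 4^{−9} = 658008/262144.
As a reduced fraction: E[X] = 82251/32768 ≈ 2.510101.
Is E[X] < 1? NO.
Since E[X] ≥ 1, the first-moment bound is inconclusive at n = 40; it does NOT by itself certify R_4(5) > 40.

E[X] = 82251/32768 ≈ 2.510101; E[X] ≥ 1; first-moment method inconclusive here.


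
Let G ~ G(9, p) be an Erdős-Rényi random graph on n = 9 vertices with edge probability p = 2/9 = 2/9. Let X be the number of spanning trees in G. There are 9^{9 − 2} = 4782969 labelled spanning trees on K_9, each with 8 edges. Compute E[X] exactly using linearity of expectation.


K_9 has 9^{9 − 2} = 4782969 labelled spanning trees.
For each such spanning tree H, let X_H = 1 if all 8 edges of H are present in G. Then P[X_H = 1] = p^{8} = (2/9)^{8} = 256/43046721.
Summing the indicators: E[X] = Σ_H E[X_H] = 4782969 · p^{8} = 4782969 · 256/43046721 = 256/9.
Numerically: E[X] ≈ 28.44.

E[X] = 4782969 · (2/9)^{8} = 256/9 ≈ 28.44.


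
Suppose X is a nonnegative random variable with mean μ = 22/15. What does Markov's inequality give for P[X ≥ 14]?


μ = E[X] = 22/15, a = 14.
Markov: P[X ≥ 14] ≤ μ/a = (22/15)/14 = 11/105.
Numerically: ≈ 0.105.
(Since a = 14 > μ = 1.467, the bound 11/105 is < 1 and informative.)

P[X ≥ 14] ≤ 11/105 ≈ 0.105.


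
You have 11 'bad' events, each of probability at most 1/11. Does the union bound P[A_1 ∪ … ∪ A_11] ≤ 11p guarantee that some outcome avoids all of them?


Union bound: P[∪_{i=1}^{11} A_i] ≤ Σ_i P[A_i] ≤ 11·p = 11·(1/11) = 1.
Numerically: 1 ≈ 1.0000000.
Is 1 < 1? NO.
Since the bound 1 is ≥ 1, the union bound is uninformative here; it does NOT by itself certify existence.

11·p = 1 ≈ 1.0000000; existence NOT certified by the union bound.


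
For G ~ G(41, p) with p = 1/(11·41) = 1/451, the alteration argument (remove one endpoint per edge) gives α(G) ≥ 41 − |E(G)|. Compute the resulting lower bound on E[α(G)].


E[|E(G)|] = C(41, 2)·p = 820 · (1/451) = 20/11.
E[α(G)] ≥ n − E[|E(G)|] = 41 − 20/11 = 431/11.
Numerically: ≈ 39.182.
(This is only a lower bound; the true E[α(G)] may be larger.)

E[α(G)] ≥ 431/11 ≈ 39.182.


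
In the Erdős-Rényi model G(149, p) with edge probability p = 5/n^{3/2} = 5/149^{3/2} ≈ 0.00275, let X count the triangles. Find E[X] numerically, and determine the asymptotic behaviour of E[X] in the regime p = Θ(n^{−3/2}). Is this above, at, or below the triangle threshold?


Number of potential triangles: C(149, 3) = 540274.
Each occurs with probability p³ ≈ (0.00275)³ ≈ 2.07765e-08.
By linearity: E[X] = C(149, 3)·p³ ≈ 540274 · 2.07765e-08 ≈ 0.011.
Since α = 3/2 > 1, p = c/n^{3/2} = o(1/n) is below the triangle threshold p ~ 1/n. Asymptotically E[X] ~ (c³/6)·n^{3(1−α)} = (5³/6)·n^{-1.5} → 0, so by Markov's inequality G has no triangles w.h.p.

E[X] ≈ 0.011; in regime p = Θ(1/n^{3/2}) E[X] tends to 0 (below the triangle threshold p ~ 1/n).


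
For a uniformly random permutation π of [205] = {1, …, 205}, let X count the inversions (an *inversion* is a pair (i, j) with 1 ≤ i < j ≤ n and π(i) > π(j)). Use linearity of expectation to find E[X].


Write X = Σ X_I over the C(205, 2) = 20910 pairs i < j, with X_I the indicator of one inversion.
There are 20910 indicators.
For each fixed pair i < j, the values π(i) and π(j) are two distinct elements of {1, …, 205} in uniformly random order; by symmetry P[π(i) > π(j)] = 1/2.
By linearity: E[X] = 20910 · (1/2) = C(205, 2) · (1/2) = 20910/2 = 10455 ≈ 10455.0000.

E[X] = 10455 = 10455.0000.


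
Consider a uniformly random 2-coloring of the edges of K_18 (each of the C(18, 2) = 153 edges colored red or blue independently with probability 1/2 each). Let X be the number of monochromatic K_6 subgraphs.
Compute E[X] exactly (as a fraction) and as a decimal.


Let X = Σ_S X_S over the C(18, 6) = 18564 subsets S of size 6, where X_S = 1 if the K_6 on S is monochromatic.
For a fixed S, the K_6 on S has C(6, 2) = 15 edges. P[all 15 edges red] = (1/2)^15, and likewise for blue, so P[monochromatic] = 2·(1/2)^15 = 2^{1 − 15} = 1/16384.
Summing: E[X] = C(18, 6) · 2^{1 − 15} = 18564 · 1/16384 = 4641/4096.
Numerically: E[X] ≈ 1.13306.

E[X] = C(18,6)·2^(1−C(6,2)) = 4641/4096 ≈ 1.13306.


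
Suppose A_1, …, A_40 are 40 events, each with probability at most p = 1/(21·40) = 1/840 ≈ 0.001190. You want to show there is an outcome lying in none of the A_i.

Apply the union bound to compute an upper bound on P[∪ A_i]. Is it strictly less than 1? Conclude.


Union bound: P[∪_{i=1}^{40} A_i] ≤ Σ_i P[A_i] ≤ 40·p = 40·(1/840) = 1/21.
Numerically: 1/21 ≈ 0.047619.
Is 1/21 < 1? YES.
Since P[∪ A_i] ≤ 1/21 < 1, the complement has P[∩ A_i^c] ≥ 1 − 1/21 = 20/21 > 0, so some outcome avoids every A_i.

40·p = 1/21 ≈ 0.047619; existence CERTIFIED by the union bound.


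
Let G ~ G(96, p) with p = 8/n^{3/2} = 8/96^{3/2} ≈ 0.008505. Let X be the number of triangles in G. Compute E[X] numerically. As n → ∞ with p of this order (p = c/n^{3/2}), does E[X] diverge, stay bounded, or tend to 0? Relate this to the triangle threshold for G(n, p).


Number of potential triangles: C(96, 3) = 142880.
Each occurs with probability p³ ≈ (0.008505)³ ≈ 6.152469e-07.
By linearity: E[X] = C(96, 3)·p³ ≈ 142880 · 6.152469e-07 ≈ 0.0879.
Since α = 3/2 > 1, p = c/n^{3/2} = o(1/n) is below the triangle threshold p ~ 1/n. Asymptotically E[X] ~ (c³/6)·n^{3(1−α)} = (8³/6)·n^{-1.5} → 0, so by Markov's inequality G has no triangles w.h.p.

E[X] ≈ 0.0879; in regime p = Θ(1/n^{3/2}) E[X] tends to 0 (below the triangle threshold p ~ 1/n).


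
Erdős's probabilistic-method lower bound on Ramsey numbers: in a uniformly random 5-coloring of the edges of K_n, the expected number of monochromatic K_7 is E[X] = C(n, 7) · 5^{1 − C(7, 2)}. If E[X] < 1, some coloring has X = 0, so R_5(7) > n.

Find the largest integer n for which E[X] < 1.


We need C(n, 7) · 5^{1 − 21} < 1, i.e. C(n, 7) < 5^{21 − 1} = 95367431640625.
Check values of n near the boundary:
  n = 333: C(333, 7) = 84549532139028; 84549532139028 < 95367431640625? YES
  n = 334: C(334, 7) = 86359460961576; 86359460961576 < 95367431640625? YES
  n = 335: C(335, 7) = 88202498238195; 88202498238195 < 95367431640625? YES
  n = 336: C(336, 7) = 90079147136880; 90079147136880 < 95367431640625? YES
  n = 337: C(337, 7) = 91989916924632; 91989916924632 < 95367431640625? YES
  n = 338: C(338, 7) = 93935323022736; 93935323022736 < 95367431640625? YES
  n = 339: C(339, 7) = 95915887062372; 95915887062372 < 95367431640625? NO
  n = 340: C(340, 7) = 97932136940560; 97932136940560 < 95367431640625? NO
The largest n with C(n, 7) < 95367431640625 is n = 338 (where E[X] = 93935323022736/95367431640625 ≈ 0.984983). Hence R_5(7) > 338, i.e. R_5(7) ≥ 339.

Largest n = 338; hence R_5(7) > 338.


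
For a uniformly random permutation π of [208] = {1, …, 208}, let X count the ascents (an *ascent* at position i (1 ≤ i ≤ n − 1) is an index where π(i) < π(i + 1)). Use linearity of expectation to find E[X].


Write X = Σ X_I over i = 1, …, 207, with X_I the indicator of one ascent.
There are 207 indicators.
For each fixed i, the pair (π(i), π(i+1)) is a uniformly random ordered pair of distinct values from {1, …, 208}; by symmetry P[π(i) < π(i+1)] = 1/2.
By linearity: E[X] = 207 · (1/2) = (208 − 1) · (1/2) = 207/2 ≈ 103.500000.

E[X] = 207/2 = 103.500000.


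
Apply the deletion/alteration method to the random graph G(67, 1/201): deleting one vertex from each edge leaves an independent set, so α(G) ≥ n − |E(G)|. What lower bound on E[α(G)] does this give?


E[|E(G)|] = C(67, 2)·p = 2211 · (1/201) = 11.
E[α(G)] ≥ n − E[|E(G)|] = 67 − 11 = 56.
Numerically: ≈ 56.000000.
(This is only a lower bound; the true E[α(G)] may be larger.)

E[α(G)] ≥ 56 ≈ 56.000000.


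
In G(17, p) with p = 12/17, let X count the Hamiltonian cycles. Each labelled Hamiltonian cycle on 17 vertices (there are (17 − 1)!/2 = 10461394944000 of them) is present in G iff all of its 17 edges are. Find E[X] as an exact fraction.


K_17 has (17 − 1)!/2 = 10461394944000 labelled Hamiltonian cycles.
For each such Hamiltonian cycle H, let X_H = 1 if all 17 edges of H are present in G. Then P[X_H = 1] = p^{17} = (12/17)^{17} = 2218611106740436992/827240261886336764177.
By linearity of expectation: E[X] = Σ_H E[X_H] = 10461394944000 · p^{17} = 10461394944000 · 2218611106740436992/827240261886336764177 = 23209767014756651868459368448000/827240261886336764177.
Numerically: E[X] ≈ 2.806e+10.

E[X] = 10461394944000 · (12/17)^{17} = 23209767014756651868459368448000/827240261886336764177 ≈ 2.806e+10.


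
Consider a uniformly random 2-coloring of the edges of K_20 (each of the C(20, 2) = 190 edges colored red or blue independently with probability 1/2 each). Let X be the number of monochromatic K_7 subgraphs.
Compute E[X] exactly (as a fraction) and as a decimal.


Let X = Σ_S X_S over the C(20, 7) = 77520 subsets S of size 7, where X_S = 1 if the K_7 on S is monochromatic.
For a fixed S, the K_7 on S has C(7, 2) = 21 edges. P[all 21 edges red] = (1/2)^21, and likewise for blue, so P[monochromatic] = 2·(1/2)^21 = 2^{1 − 21} = 1/1048576.
By linearity: E[X] = C(20, 7) · 2^{1 − 21} = 77520 · 1/1048576 = 4845/65536.
Numerically: E[X] ≈ 0.073929.

E[X] = C(20,7)·2^(1−C(7,2)) = 4845/65536 ≈ 0.073929.


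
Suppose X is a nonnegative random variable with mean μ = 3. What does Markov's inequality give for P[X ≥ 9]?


μ = E[X] = 3, a = 9.
Markov: P[X ≥ 9] ≤ μ/a = (3)/9 = 1/3.
Numerically: ≈ 0.333333.
(Since a = 9 > μ = 3.000000, the bound 1/3 is < 1 and informative.)

P[X ≥ 9] ≤ 1/3 ≈ 0.333333.


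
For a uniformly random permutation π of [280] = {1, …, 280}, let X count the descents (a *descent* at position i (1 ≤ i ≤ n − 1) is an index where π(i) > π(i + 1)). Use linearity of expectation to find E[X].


Write X = Σ X_I over i = 1, …, 279, with X_I the indicator of one descent.
There are 279 indicators.
For each fixed i, the pair (π(i), π(i+1)) is a uniformly random ordered pair of distinct values from {1, …, 280}; by symmetry P[π(i) > π(i+1)] = 1/2.
By linearity: E[X] = 279 · (1/2) = (280 − 1) · (1/2) = 279/2 ≈ 139.500000.

E[X] = 279/2 = 139.500000.


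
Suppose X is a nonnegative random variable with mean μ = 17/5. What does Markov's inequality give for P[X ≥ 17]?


μ = E[X] = 17/5, a = 17.
Markov: P[X ≥ 17] ≤ μ/a = (17/5)/17 = 1/5.
Numerically: ≈ 0.2000.
(Since a = 17 > μ = 3.4000, the bound 1/5 is < 1 and informative.)

P[X ≥ 17] ≤ 1/5 ≈ 0.2000.


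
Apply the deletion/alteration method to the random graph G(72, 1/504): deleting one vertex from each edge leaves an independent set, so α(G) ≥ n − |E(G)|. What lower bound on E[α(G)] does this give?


E[|E(G)|] = C(72, 2)·p = 2556 · (1/504) = 71/14.
E[α(G)] ≥ n − E[|E(G)|] = 72 − 71/14 = 937/14.
Numerically: ≈ 66.9286.
(This is only a lower bound; the true E[α(G)] may be larger.)

E[α(G)] ≥ 937/14 ≈ 66.9286.


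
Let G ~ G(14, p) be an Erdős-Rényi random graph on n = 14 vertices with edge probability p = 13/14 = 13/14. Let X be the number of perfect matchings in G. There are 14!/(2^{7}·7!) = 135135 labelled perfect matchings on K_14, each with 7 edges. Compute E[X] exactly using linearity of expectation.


K_14 has 14!/(2^{7}·7!) = 135135 labelled perfect matchings.
For each such perfect matching H, let X_H = 1 if all 7 edges of H are present in G. Then P[X_H = 1] = p^{7} = (13/14)^{7} = 62748517/105413504.
By linearity of expectation: E[X] = Σ_H E[X_H] = 135135 · p^{7} = 135135 · 62748517/105413504 = 1211360120685/15059072.
Numerically: E[X] ≈ 80441.

E[X] = 135135 · (13/14)^{7} = 1211360120685/15059072 ≈ 80441.


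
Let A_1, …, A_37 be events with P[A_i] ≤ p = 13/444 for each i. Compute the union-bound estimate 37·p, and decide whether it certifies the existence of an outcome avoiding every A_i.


Union bound: P[∪_{i=1}^{37} A_i] ≤ Σ_i P[A_i] ≤ 37·p = 37·(13/444) = 13/12.
Numerically: 13/12 ≈ 1.0833333.
Is 13/12 < 1? NO.
Since the bound 13/12 is ≥ 1, the union bound is uninformative here; it does NOT by itself certify existence.

37·p = 13/12 ≈ 1.0833333; existence NOT certified by the union bound.


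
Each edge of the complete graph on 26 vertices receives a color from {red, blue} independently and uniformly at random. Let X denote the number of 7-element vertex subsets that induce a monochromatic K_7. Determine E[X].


Let X = Σ_S X_S over the C(26, 7) = 657800 subsets S of size 7, where X_S = 1 if the K_7 on S is monochromatic.
For a fixed S, the K_7 on S has C(7, 2) = 21 edges. P[all 21 edges red] = (1/2)^21, and likewise for blue, so P[monochromatic] = 2·(1/2)^21 = 2^{1 − 21} = 1/1048576.
Summing: E[X] = C(26, 7) · 2^{1 − 21} = 657800 · 1/1048576 = 82225/131072.
Numerically: E[X] ≈ 0.627327.

E[X] = C(26,7)·2^(1−C(7,2)) = 82225/131072 ≈ 0.627327.


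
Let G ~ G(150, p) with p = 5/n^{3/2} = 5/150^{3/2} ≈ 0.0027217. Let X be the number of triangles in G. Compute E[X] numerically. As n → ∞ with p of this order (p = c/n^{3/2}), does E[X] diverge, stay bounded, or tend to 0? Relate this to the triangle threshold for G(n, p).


Number of potential triangles: C(150, 3) = 551300.
Each occurs with probability p³ ≈ (0.0027217)³ ≈ 2.0160409e-08.
By linearity: E[X] = C(150, 3)·p³ ≈ 551300 · 2.0160409e-08 ≈ 0.01111.
Since α = 3/2 > 1, p = c/n^{3/2} = o(1/n) is below the triangle threshold p ~ 1/n. Asymptotically E[X] ~ (c³/6)·n^{3(1−α)} = (5³/6)·n^{-1.5} → 0, so by Markov's inequality G has no triangles w.h.p.

E[X] ≈ 0.01111; in regime p = Θ(1/n^{3/2}) E[X] tends to 0 (below the triangle threshold p ~ 1/n).


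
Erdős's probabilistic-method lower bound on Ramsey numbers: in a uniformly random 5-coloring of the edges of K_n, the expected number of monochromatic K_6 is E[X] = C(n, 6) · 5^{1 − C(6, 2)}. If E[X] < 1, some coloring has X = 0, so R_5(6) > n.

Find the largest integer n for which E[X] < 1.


We need C(n, 6) · 5^{1 − 15} < 1, i.e. C(n, 6) < 5^{15 − 1} = 6103515625.
Check values of n near the boundary:
  n = 126: C(126, 6) = 4925156775; 4925156775 < 6103515625? YES
  n = 127: C(127, 6) = 5169379425; 5169379425 < 6103515625? YES
  n = 128: C(128, 6) = 5423611200; 5423611200 < 6103515625? YES
  n = 129: C(129, 6) = 5688177600; 5688177600 < 6103515625? YES
  n = 130: C(130, 6) = 5963412000; 5963412000 < 6103515625? YES
  n = 131: C(131, 6) = 6249655776; 6249655776 < 6103515625? NO
The largest n with C(n, 6) < 6103515625 is n = 130 (where E[X] = 47707296/48828125 ≈ 0.9770). Hence R_5(6) > 130, i.e. R_5(6) ≥ 131.

Largest n = 130; hence R_5(6) > 130.


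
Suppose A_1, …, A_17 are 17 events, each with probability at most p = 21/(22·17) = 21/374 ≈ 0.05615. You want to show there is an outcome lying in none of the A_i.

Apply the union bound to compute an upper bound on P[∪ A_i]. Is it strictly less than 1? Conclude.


Union bound: P[∪_{i=1}^{17} A_i] ≤ Σ_i P[A_i] ≤ 17·p = 17·(21/374) = 21/22.
Numerically: 21/22 ≈ 0.95455.
Is 21/22 < 1? YES.
Since P[∪ A_i] ≤ 21/22 < 1, the complement has P[∩ A_i^c] ≥ 1 − 21/22 = 1/22 > 0, so some outcome avoids every A_i.

17·p = 21/22 ≈ 0.95455; existence CERTIFIED by the union bound.


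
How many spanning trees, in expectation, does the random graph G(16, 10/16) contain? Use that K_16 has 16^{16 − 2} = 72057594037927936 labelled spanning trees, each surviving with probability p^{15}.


K_16 has 16^{16 − 2} = 72057594037927936 labelled spanning trees.
For each such spanning tree H, let X_H = 1 if all 15 edges of H are present in G. Then P[X_H = 1] = p^{15} = (5/8)^{15} = 30517578125/35184372088832.
By linearity: E[X] = Σ_H E[X_H] = 72057594037927936 · p^{15} = 72057594037927936 · 30517578125/35184372088832 = 62500000000000.
Numerically: E[X] ≈ 6.25e+13.

E[X] = 72057594037927936 · (5/8)^{15} = 62500000000000 ≈ 6.25e+13.


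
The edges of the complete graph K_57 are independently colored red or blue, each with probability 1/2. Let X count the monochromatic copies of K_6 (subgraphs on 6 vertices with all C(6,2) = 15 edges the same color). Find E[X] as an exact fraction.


Let X = Σ_S X_S over the C(57, 6) = 36288252 subsets S of size 6, where X_S = 1 if the K_6 on S is monochromatic.
For a fixed S, the K_6 on S has C(6, 2) = 15 edges. P[all 15 edges red] = (1/2)^15, and likewise for blue, so P[monochromatic] = 2·(1/2)^15 = 2^{1 − 15} = 1/16384.
By linearity of expectation: E[X] = C(57, 6) · 2^{1 − 15} = 36288252 · 1/16384 = 9072063/4096.
Numerically: E[X] ≈ 2214.859131.

E[X] = C(57,6)·2^(1−C(6,2)) = 9072063/4096 ≈ 2214.859131.


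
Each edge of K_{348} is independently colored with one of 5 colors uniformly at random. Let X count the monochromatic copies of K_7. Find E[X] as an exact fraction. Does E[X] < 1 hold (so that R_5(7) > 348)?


E[X] = C(348, 7) · 5^{1 − 21} = 115412286408552 · 5^{−20} = 115412286408552/95367431640625.
As a reduced fraction: E[X] = 115412286408552/95367431640625 ≈ 1.210186.
Is E[X] < 1? NO.
Since E[X] ≥ 1, the first-moment bound is inconclusive at n = 348; it does NOT by itself certify R_5(7) > 348.

E[X] = 115412286408552/95367431640625 ≈ 1.210186; E[X] ≥ 1; first-moment method inconclusive here.


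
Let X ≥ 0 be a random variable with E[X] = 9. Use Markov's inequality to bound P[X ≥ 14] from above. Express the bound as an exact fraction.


μ = E[X] = 9, a = 14.
Markov: P[X ≥ 14] ≤ μ/a = (9)/14 = 9/14.
Numerically: ≈ 0.64286.
(Since a = 14 > μ = 9.00000, the bound 9/14 is < 1 and informative.)

P[X ≥ 14] ≤ 9/14 ≈ 0.64286.


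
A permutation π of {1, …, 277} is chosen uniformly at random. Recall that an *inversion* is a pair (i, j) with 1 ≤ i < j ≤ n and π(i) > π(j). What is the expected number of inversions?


Write X = Σ X_I over the C(277, 2) = 38226 pairs i < j, with X_I the indicator of one inversion.
There are 38226 indicators.
For each fixed pair i < j, the values π(i) and π(j) are two distinct elements of {1, …, 277} in uniformly random order; by symmetry P[π(i) > π(j)] = 1/2.
By linearity: E[X] = 38226 · (1/2) = C(277, 2) · (1/2) = 38226/2 = 19113 ≈ 19113.00000.

E[X] = 19113 = 19113.00000.


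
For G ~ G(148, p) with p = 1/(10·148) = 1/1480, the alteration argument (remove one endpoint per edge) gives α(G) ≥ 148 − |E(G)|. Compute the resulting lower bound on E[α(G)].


E[|E(G)|] = C(148, 2)·p = 10878 · (1/1480) = 147/20.
E[α(G)] ≥ n − E[|E(G)|] = 148 − 147/20 = 2813/20.
Numerically: ≈ 140.65000.
(This is only a lower bound; the true E[α(G)] may be larger.)

E[α(G)] ≥ 2813/20 ≈ 140.65000.


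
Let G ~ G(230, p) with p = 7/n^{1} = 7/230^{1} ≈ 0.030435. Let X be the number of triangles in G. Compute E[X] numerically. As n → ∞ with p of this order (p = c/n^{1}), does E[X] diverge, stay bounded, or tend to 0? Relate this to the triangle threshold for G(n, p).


Number of potential triangles: C(230, 3) = 2001460.
Each occurs with probability p³ ≈ (0.030435)³ ≈ 2.8191008e-05.
By linearity: E[X] = C(230, 3)·p³ ≈ 2001460 · 2.8191008e-05 ≈ 56.42318.
Here α = 1, so p = 7/n is exactly at the triangle threshold p ~ 1/n. Asymptotically E[X] → c³/6 = 7³/6 = 343/6 ≈ 57.16667, a bounded constant. In this regime the triangle count is asymptotically Poisson(c³/6).

E[X] ≈ 56.42318; in regime p = Θ(1/n^{1}) E[X] stays bounded (at the triangle threshold p ~ 1/n).


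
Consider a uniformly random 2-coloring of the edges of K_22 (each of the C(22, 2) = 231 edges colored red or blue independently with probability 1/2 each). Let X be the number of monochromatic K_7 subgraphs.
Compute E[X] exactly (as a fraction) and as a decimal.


Let X = Σ_S X_S over the C(22, 7) = 170544 subsets S of size 7, where X_S = 1 if the K_7 on S is monochromatic.
For a fixed S, the K_7 on S has C(7, 2) = 21 edges. P[all 21 edges red] = (1/2)^21, and likewise for blue, so P[monochromatic] = 2·(1/2)^21 = 2^{1 − 21} = 1/1048576.
Summing: E[X] = C(22, 7) · 2^{1 − 21} = 170544 · 1/1048576 = 10659/65536.
Numerically: E[X] ≈ 0.163.

E[X] = C(22,7)·2^(1−C(7,2)) = 10659/65536 ≈ 0.163.


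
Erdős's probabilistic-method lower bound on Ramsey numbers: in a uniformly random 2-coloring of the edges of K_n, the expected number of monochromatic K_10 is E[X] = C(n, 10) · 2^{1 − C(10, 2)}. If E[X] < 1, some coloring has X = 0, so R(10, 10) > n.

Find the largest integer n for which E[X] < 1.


We need C(n, 10) · 2^{1 − 45} < 1, i.e. C(n, 10) < 2^{45 − 1} = 17592186044416.
Check values of n near the boundary:
  n = 98: C(98, 10) = 14005614014756; 14005614014756 < 17592186044416? YES
  n = 99: C(99, 10) = 15579278510796; 15579278510796 < 17592186044416? YES
  n = 100: C(100, 10) = 17310309456440; 17310309456440 < 17592186044416? YES
  n = 101: C(101, 10) = 19212541264840; 19212541264840 < 17592186044416? NO
  n = 102: C(102, 10) = 21300860967540; 21300860967540 < 17592186044416? NO
The largest n with C(n, 10) < 17592186044416 is n = 100 (where E[X] = 2163788682055/2199023255552 ≈ 0.9840). Hence R(10, 10) > 100, i.e. R(10, 10) ≥ 101.

Largest n = 100; hence R(10, 10) > 100.


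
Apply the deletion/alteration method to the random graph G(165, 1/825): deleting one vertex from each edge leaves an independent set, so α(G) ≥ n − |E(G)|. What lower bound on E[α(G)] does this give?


E[|E(G)|] = C(165, 2)·p = 13530 · (1/825) = 82/5.
E[α(G)] ≥ n − E[|E(G)|] = 165 − 82/5 = 743/5.
Numerically: ≈ 148.600.
(This is only a lower bound; the true E[α(G)] may be larger.)

E[α(G)] ≥ 743/5 ≈ 148.600.


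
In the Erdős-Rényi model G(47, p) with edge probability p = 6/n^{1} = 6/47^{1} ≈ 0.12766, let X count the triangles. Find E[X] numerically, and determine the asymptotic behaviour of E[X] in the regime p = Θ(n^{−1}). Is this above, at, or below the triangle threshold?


Number of potential triangles: C(47, 3) = 16215.
Each occurs with probability p³ ≈ (0.12766)³ ≈ 2.0804639e-03.
By linearity: E[X] = C(47, 3)·p³ ≈ 16215 · 2.0804639e-03 ≈ 33.73472.
Here α = 1, so p = 6/n is exactly at the triangle threshold p ~ 1/n. Asymptotically E[X] → c³/6 = 6³/6 = 36 ≈ 36.00000, a bounded constant. In this regime the triangle count is asymptotically Poisson(c³/6).

E[X] ≈ 33.73472; in regime p = Θ(1/n^{1}) E[X] stays bounded (at the triangle threshold p ~ 1/n).


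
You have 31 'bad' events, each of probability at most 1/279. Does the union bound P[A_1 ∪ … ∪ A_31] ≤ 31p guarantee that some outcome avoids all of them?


Union bound: P[∪_{i=1}^{31} A_i] ≤ Σ_i P[A_i] ≤ 31·p = 31·(1/279) = 1/9.
Numerically: 1/9 ≈ 0.11111.
Is 1/9 < 1? YES.
Since P[∪ A_i] ≤ 1/9 < 1, the complement has P[∩ A_i^c] ≥ 1 − 1/9 = 8/9 > 0, so some outcome avoids every A_i.

31·p = 1/9 ≈ 0.11111; existence CERTIFIED by the union bound.


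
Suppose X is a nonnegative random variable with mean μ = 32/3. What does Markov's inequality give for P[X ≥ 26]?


μ = E[X] = 32/3, a = 26.
Markov: P[X ≥ 26] ≤ μ/a = (32/3)/26 = 16/39.
Numerically: ≈ 0.4103.
(Since a = 26 > μ = 10.6667, the bound 16/39 is < 1 and informative.)

P[X ≥ 26] ≤ 16/39 ≈ 0.4103.


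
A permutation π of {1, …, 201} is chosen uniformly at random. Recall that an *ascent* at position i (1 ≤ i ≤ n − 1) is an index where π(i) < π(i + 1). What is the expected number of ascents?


Write X = Σ X_I over i = 1, …, 200, with X_I the indicator of one ascent.
There are 200 indicators.
For each fixed i, the pair (π(i), π(i+1)) is a uniformly random ordered pair of distinct values from {1, …, 201}; by symmetry P[π(i) < π(i+1)] = 1/2.
By linearity: E[X] = 200 · (1/2) = (201 − 1) · (1/2) = 100 ≈ 100.0000.

E[X] = 100 = 100.0000.


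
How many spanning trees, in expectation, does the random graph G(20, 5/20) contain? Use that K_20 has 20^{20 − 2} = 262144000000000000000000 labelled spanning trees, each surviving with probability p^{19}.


K_20 has 20^{20 − 2} = 262144000000000000000000 labelled spanning trees.
For each such spanning tree H, let X_H = 1 if all 19 edges of H are present in G. Then P[X_H = 1] = p^{19} = (1/4)^{19} = 1/274877906944.
By linearity: E[X] = Σ_H E[X_H] = 262144000000000000000000 · p^{19} = 262144000000000000000000 · 1/274877906944 = 3814697265625/4.
Numerically: E[X] ≈ 9.53674e+11.

E[X] = 262144000000000000000000 · (1/4)^{19} = 3814697265625/4 ≈ 9.53674e+11.


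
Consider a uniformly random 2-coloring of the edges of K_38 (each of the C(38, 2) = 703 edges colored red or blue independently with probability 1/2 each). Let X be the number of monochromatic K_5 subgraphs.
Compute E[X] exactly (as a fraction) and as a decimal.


Let X = Σ_S X_S over the C(38, 5) = 501942 subsets S of size 5, where X_S = 1 if the K_5 on S is monochromatic.
For a fixed S, the K_5 on S has C(5, 2) = 10 edges. P[all 10 edges red] = (1/2)^10, and likewise for blue, so P[monochromatic] = 2·(1/2)^10 = 2^{1 − 10} = 1/512.
By linearity: E[X] = C(38, 5) · 2^{1 − 10} = 501942 · 1/512 = 250971/256.
Numerically: E[X] ≈ 980.355469.

E[X] = C(38,5)·2^(1−C(5,2)) = 250971/256 ≈ 980.355469.


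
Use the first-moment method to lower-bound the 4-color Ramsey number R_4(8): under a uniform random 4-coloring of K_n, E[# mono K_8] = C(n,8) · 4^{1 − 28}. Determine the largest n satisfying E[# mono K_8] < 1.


We need C(n, 8) · 4^{1 − 28} < 1, i.e. C(n, 8) < 4^{28 − 1} = 18014398509481984.
Check values of n near the boundary:
  n = 405: C(405, 8) = 16745853821188050; 16745853821188050 < 18014398509481984? YES
  n = 406: C(406, 8) = 17082453897995850; 17082453897995850 < 18014398509481984? YES
  n = 407: C(407, 8) = 17424959239309050; 17424959239309050 < 18014398509481984? YES
  n = 408: C(408, 8) = 17773458424095231; 17773458424095231 < 18014398509481984? YES
  n = 409: C(409, 8) = 18128041135797879; 18128041135797879 < 18014398509481984? NO
  n = 410: C(410, 8) = 18488798173326195; 18488798173326195 < 18014398509481984? NO
The largest n with C(n, 8) < 18014398509481984 is n = 408 (where E[X] = 17773458424095231/18014398509481984 ≈ 0.9866). Hence R_4(8) > 408, i.e. R_4(8) ≥ 409.

Largest n = 408; hence R_4(8) > 408.


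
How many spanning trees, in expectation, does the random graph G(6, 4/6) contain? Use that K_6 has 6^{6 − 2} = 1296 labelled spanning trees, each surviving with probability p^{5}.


K_6 has 6^{6 − 2} = 1296 labelled spanning trees.
For each such spanning tree H, let X_H = 1 if all 5 edges of H are present in G. Then P[X_H = 1] = p^{5} = (2/3)^{5} = 32/243.
By linearity of expectation: E[X] = Σ_H E[X_H] = 1296 · p^{5} = 1296 · 32/243 = 512/3.
Numerically: E[X] ≈ 170.667.

E[X] = 1296 · (2/3)^{5} = 512/3 ≈ 170.667.


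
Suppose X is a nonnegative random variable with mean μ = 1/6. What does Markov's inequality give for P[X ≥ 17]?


μ = E[X] = 1/6, a = 17.
Markov: P[X ≥ 17] ≤ μ/a = (1/6)/17 = 1/102.
Numerically: ≈ 0.0098.
(Since a = 17 > μ = 0.1667, the bound 1/102 is < 1 and informative.)

P[X ≥ 17] ≤ 1/102 ≈ 0.0098.


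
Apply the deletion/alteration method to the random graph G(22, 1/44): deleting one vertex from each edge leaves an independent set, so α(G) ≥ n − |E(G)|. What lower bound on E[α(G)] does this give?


E[|E(G)|] = C(22, 2)·p = 231 · (1/44) = 21/4.
E[α(G)] ≥ n − E[|E(G)|] = 22 − 21/4 = 67/4.
Numerically: ≈ 16.75000.
(This is only a lower bound; the true E[α(G)] may be larger.)

E[α(G)] ≥ 67/4 ≈ 16.75000.


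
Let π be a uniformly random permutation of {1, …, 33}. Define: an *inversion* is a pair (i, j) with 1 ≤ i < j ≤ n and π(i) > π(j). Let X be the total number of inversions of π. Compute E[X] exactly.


Write X = Σ X_I over the C(33, 2) = 528 pairs i < j, with X_I the indicator of one inversion.
There are 528 indicators.
For each fixed pair i < j, the values π(i) and π(j) are two distinct elements of {1, …, 33} in uniformly random order; by symmetry P[π(i) > π(j)] = 1/2.
By linearity: E[X] = 528 · (1/2) = C(33, 2) · (1/2) = 528/2 = 264 ≈ 264.0000.

E[X] = 264 = 264.0000.


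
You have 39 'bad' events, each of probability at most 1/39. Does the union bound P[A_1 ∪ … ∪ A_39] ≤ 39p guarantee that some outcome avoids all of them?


Union bound: P[∪_{i=1}^{39} A_i] ≤ Σ_i P[A_i] ≤ 39·p = 39·(1/39) = 1.
Numerically: 1 ≈ 1.000000.
Is 1 < 1? NO.
Since the bound 1 is ≥ 1, the union bound is uninformative here; it does NOT by itself certify existence.

39·p = 1 ≈ 1.000000; existence NOT certified by the union bound.


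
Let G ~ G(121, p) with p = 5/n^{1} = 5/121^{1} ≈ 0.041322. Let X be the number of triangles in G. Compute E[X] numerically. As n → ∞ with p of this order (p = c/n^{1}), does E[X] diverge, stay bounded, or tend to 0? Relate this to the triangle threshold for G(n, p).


Number of potential triangles: C(121, 3) = 287980.
Each occurs with probability p³ ≈ (0.041322)³ ≈ 7.0559241e-05.
By linearity: E[X] = C(121, 3)·p³ ≈ 287980 · 7.0559241e-05 ≈ 20.31965.
Here α = 1, so p = 5/n is exactly at the triangle threshold p ~ 1/n. Asymptotically E[X] → c³/6 = 5³/6 = 125/6 ≈ 20.83333, a bounded constant. In this regime the triangle count is asymptotically Poisson(c³/6).

E[X] ≈ 20.31965; in regime p = Θ(1/n^{1}) E[X] stays bounded (at the triangle threshold p ~ 1/n).


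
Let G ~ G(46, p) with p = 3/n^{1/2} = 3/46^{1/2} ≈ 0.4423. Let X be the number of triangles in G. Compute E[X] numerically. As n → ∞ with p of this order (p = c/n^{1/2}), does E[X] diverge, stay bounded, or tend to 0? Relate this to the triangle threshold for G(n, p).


Number of potential triangles: C(46, 3) = 15180.
Each occurs with probability p³ ≈ (0.4423)³ ≈ 8.654202e-02.
By linearity: E[X] = C(46, 3)·p³ ≈ 15180 · 8.654202e-02 ≈ 1313.7078.
Since α = 1/2 < 1, p = c/n^{1/2} ≫ 1/n is above the triangle threshold p ~ 1/n. Asymptotically E[X] ~ (c³/6)·n^{3(1−α)} = (3³/6)·n^{1.5} → ∞; triangles are abundant w.h.p.

E[X] ≈ 1313.7078; in regime p = Θ(1/n^{1/2}) E[X] diverges (above the triangle threshold p ~ 1/n).


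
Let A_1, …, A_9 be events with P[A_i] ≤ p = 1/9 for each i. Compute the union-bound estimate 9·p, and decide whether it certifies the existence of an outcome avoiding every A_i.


Union bound: P[∪_{i=1}^{9} A_i] ≤ Σ_i P[A_i] ≤ 9·p = 9·(1/9) = 1.
Numerically: 1 ≈ 1.0000000.
Is 1 < 1? NO.
Since the bound 1 is ≥ 1, the union bound is uninformative here; it does NOT by itself certify existence.

9·p = 1 ≈ 1.0000000; existence NOT certified by the union bound.


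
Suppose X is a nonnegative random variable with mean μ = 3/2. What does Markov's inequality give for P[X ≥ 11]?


μ = E[X] = 3/2, a = 11.
Markov: P[X ≥ 11] ≤ μ/a = (3/2)/11 = 3/22.
Numerically: ≈ 0.136364.
(Since a = 11 > μ = 1.500000, the bound 3/22 is < 1 and informative.)

P[X ≥ 11] ≤ 3/22 ≈ 0.136364.


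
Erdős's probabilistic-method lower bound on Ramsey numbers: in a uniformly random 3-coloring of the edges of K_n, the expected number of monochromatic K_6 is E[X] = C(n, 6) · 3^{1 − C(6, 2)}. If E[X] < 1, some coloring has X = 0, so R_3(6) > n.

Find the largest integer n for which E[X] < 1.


We need C(n, 6) · 3^{1 − 15} < 1, i.e. C(n, 6) < 3^{15 − 1} = 4782969.
Check values of n near the boundary:
  n = 36: C(36, 6) = 1947792; 1947792 < 4782969? YES
  n = 37: C(37, 6) = 2324784; 2324784 < 4782969? YES
  n = 38: C(38, 6) = 2760681; 2760681 < 4782969? YES
  n = 39: C(39, 6) = 3262623; 3262623 < 4782969? YES
  n = 40: C(40, 6) = 3838380; 3838380 < 4782969? YES
  n = 41: C(41, 6) = 4496388; 4496388 < 4782969? YES
  n = 42: C(42, 6) = 5245786; 5245786 < 4782969? NO
  n = 43: C(43, 6) = 6096454; 6096454 < 4782969? NO
  n = 44: C(44, 6) = 7059052; 7059052 < 4782969? NO
The largest n with C(n, 6) < 4782969 is n = 41 (where E[X] = 1498796/1594323 ≈ 0.9400830). Hence R_3(6) > 41, i.e. R_3(6) ≥ 42.

Largest n = 41; hence R_3(6) > 41.


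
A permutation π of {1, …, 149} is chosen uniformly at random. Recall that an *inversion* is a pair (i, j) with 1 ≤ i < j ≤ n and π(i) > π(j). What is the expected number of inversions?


Write X = Σ X_I over the C(149, 2) = 11026 pairs i < j, with X_I the indicator of one inversion.
There are 11026 indicators.
For each fixed pair i < j, the values π(i) and π(j) are two distinct elements of {1, …, 149} in uniformly random order; by symmetry P[π(i) > π(j)] = 1/2.
By linearity: E[X] = 11026 · (1/2) = C(149, 2) · (1/2) = 11026/2 = 5513 ≈ 5513.000000.

E[X] = 5513 = 5513.000000.


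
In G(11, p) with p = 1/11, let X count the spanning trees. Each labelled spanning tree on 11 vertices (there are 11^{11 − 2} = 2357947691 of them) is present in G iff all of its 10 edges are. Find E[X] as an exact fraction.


K_11 has 11^{11 − 2} = 2357947691 labelled spanning trees.
For each such spanning tree H, let X_H = 1 if all 10 edges of H are present in G. Then P[X_H = 1] = p^{10} = (1/11)^{10} = 1/25937424601.
Summing the indicators: E[X] = Σ_H E[X_H] = 2357947691 · p^{10} = 2357947691 · 1/25937424601 = 1/11.
Numerically: E[X] ≈ 0.09091.

E[X] = 2357947691 · (1/11)^{10} = 1/11 ≈ 0.09091.


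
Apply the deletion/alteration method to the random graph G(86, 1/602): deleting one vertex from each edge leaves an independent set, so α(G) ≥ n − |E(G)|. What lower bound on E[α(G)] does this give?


E[|E(G)|] = C(86, 2)·p = 3655 · (1/602) = 85/14.
E[α(G)] ≥ n − E[|E(G)|] = 86 − 85/14 = 1119/14.
Numerically: ≈ 79.9286.
(This is only a lower bound; the true E[α(G)] may be larger.)

E[α(G)] ≥ 1119/14 ≈ 79.9286.


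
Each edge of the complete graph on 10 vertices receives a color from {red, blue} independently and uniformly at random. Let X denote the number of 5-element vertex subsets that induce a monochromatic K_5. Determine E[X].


Let X = Σ_S X_S over the C(10, 5) = 252 subsets S of size 5, where X_S = 1 if the K_5 on S is monochromatic.
For a fixed S, the K_5 on S has C(5, 2) = 10 edges. P[all 10 edges red] = (1/2)^10, and likewise for blue, so P[monochromatic] = 2·(1/2)^10 = 2^{1 − 10} = 1/512.
By linearity of expectation: E[X] = C(10, 5) · 2^{1 − 10} = 252 · 1/512 = 63/128.
Numerically: E[X] ≈ 0.492.

E[X] = C(10,5)·2^(1−C(5,2)) = 63/128 ≈ 0.492.


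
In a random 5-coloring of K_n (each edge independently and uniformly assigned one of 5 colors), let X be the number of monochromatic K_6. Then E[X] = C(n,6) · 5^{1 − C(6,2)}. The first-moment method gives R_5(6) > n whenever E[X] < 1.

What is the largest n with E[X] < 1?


We need C(n, 6) · 5^{1 − 15} < 1, i.e. C(n, 6) < 5^{15 − 1} = 6103515625.
Check values of n near the boundary:
  n = 126: C(126, 6) = 4925156775; 4925156775 < 6103515625? YES
  n = 127: C(127, 6) = 5169379425; 5169379425 < 6103515625? YES
  n = 128: C(128, 6) = 5423611200; 5423611200 < 6103515625? YES
  n = 129: C(129, 6) = 5688177600; 5688177600 < 6103515625? YES
  n = 130: C(130, 6) = 5963412000; 5963412000 < 6103515625? YES
  n = 131: C(131, 6) = 6249655776; 6249655776 < 6103515625? NO
  n = 132: C(132, 6) = 6547258432; 6547258432 < 6103515625? NO
The largest n with C(n, 6) < 6103515625 is n = 130 (where E[X] = 47707296/48828125 ≈ 0.977). Hence R_5(6) > 130, i.e. R_5(6) ≥ 131.

Largest n = 130; hence R_5(6) > 130.


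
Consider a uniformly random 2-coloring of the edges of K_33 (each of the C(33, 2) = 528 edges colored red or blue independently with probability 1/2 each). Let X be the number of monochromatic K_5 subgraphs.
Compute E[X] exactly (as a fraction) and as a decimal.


Let X = Σ_S X_S over the C(33, 5) = 237336 subsets S of size 5, where X_S = 1 if the K_5 on S is monochromatic.
For a fixed S, the K_5 on S has C(5, 2) = 10 edges. P[all 10 edges red] = (1/2)^10, and likewise for blue, so P[monochromatic] = 2·(1/2)^10 = 2^{1 − 10} = 1/512.
Summing: E[X] = C(33, 5) · 2^{1 − 10} = 237336 · 1/512 = 29667/64.
Numerically: E[X] ≈ 463.54688.

E[X] = C(33,5)·2^(1−C(5,2)) = 29667/64 ≈ 463.54688.


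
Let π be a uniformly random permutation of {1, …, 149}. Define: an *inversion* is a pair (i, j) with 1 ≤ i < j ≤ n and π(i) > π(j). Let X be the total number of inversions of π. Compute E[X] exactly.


Write X = Σ X_I over the C(149, 2) = 11026 pairs i < j, with X_I the indicator of one inversion.
There are 11026 indicators.
For each fixed pair i < j, the values π(i) and π(j) are two distinct elements of {1, …, 149} in uniformly random order; by symmetry P[π(i) > π(j)] = 1/2.
By linearity: E[X] = 11026 · (1/2) = C(149, 2) · (1/2) = 11026/2 = 5513 ≈ 5513.000.

E[X] = 5513 = 5513.000.


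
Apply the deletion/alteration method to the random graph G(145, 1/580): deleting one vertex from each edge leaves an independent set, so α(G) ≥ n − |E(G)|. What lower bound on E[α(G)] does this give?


E[|E(G)|] = C(145, 2)·p = 10440 · (1/580) = 18.
E[α(G)] ≥ n − E[|E(G)|] = 145 − 18 = 127.
Numerically: ≈ 127.000.
(This is only a lower bound; the true E[α(G)] may be larger.)

E[α(G)] ≥ 127 ≈ 127.000.


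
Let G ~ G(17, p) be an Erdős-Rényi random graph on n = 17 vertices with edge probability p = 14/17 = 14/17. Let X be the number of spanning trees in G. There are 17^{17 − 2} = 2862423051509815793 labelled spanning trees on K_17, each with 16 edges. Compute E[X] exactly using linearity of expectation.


K_17 has 17^{17 − 2} = 2862423051509815793 labelled spanning trees.
For each such spanning tree H, let X_H = 1 if all 16 edges of H are present in G. Then P[X_H = 1] = p^{16} = (14/17)^{16} = 2177953337809371136/48661191875666868481.
By linearity: E[X] = Σ_H E[X_H] = 2862423051509815793 · p^{16} = 2862423051509815793 · 2177953337809371136/48661191875666868481 = 2177953337809371136/17.
Numerically: E[X] ≈ 1.28115e+17.

E[X] = 2862423051509815793 · (14/17)^{16} = 2177953337809371136/17 ≈ 1.28115e+17.


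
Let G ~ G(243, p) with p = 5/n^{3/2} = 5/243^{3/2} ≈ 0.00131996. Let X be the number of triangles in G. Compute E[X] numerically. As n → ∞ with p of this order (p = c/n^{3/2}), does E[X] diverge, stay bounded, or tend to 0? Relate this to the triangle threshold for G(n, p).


Number of potential triangles: C(243, 3) = 2362041.
Each occurs with probability p³ ≈ (0.00131996)³ ≈ 2.29975611e-09.
By linearity: E[X] = C(243, 3)·p³ ≈ 2362041 · 2.29975611e-09 ≈ 0.005432.
Since α = 3/2 > 1, p = c/n^{3/2} = o(1/n) is below the triangle threshold p ~ 1/n. Asymptotically E[X] ~ (c³/6)·n^{3(1−α)} = (5³/6)·n^{-1.5} → 0, so by Markov's inequality G has no triangles w.h.p.

E[X] ≈ 0.005432; in regime p = Θ(1/n^{3/2}) E[X] tends to 0 (below the triangle threshold p ~ 1/n).
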